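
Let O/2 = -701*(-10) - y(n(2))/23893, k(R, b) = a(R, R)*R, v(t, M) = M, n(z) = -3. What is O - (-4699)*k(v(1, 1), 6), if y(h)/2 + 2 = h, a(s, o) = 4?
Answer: 784072708/23893 ≈ 32816.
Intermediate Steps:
y(h) = -4 + 2*h
k(R, b) = 4*R
O = 334979880/23893 (O = 2*(-701*(-10) - (-4 + 2*(-3))/23893) = 2*(7010 - (-4 - 6)/23893) = 2*(7010 - (-10)/23893) = 2*(7010 - 1*(-10/23893)) = 2*(7010 + 10/23893) = 2*(167489940/23893) = 334979880/23893 ≈ 14020.)
O - (-4699)*k(v(1, 1), 6) = 334979880/23893 - (-4699)*4*1 = 334979880/23893 - (-4699)*4 = 334979880/23893 - 1*(-18796) = 334979880/23893 + 18796 = 784072708/23893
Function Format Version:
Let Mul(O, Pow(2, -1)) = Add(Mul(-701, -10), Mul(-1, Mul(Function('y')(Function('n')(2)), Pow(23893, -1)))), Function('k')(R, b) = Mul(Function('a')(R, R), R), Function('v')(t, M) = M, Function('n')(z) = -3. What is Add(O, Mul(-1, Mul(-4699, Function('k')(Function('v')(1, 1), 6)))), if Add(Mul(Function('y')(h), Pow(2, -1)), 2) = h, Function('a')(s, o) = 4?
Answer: Rational(784072708, 23893) ≈ 32816.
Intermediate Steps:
Function('y')(h) = Add(-4, Mul(2, h))
Function('k')(R, b) = Mul(4, R)
O = Rational(334979880, 23893) (O = Mul(2, Add(Mul(-701, -10), Mul(-1, Mul(Add(-4, Mul(2, -3)), Pow(23893, -1))))) = Mul(2, Add(7010, Mul(-1, Mul(Add(-4, -6), Rational(1, 23893))))) = Mul(2, Add(7010, Mul(-1, Mul(-10, Rational(1, 23893))))) = Mul(2, Add(7010, Mul(-1, Rational(-10, 23893)))) = Mul(2, Add(7010, Rational(10, 23893))) = Mul(2, Rational(167489940, 23893)) = Rational(334979880, 23893) ≈ 14020.)
Add(O, Mul(-1, Mul(-4699, Function('k')(Function('v')(1, 1), 6)))) = Add(Rational(334979880, 23893), Mul(-1, Mul(-4699, Mul(4, 1)))) = Add(Rational(334979880, 23893), Mul(-1, Mul(-4699, 4))) = Add(Rational(334979880, 23893), Mul(-1, -18796)) = Add(Rational(334979880, 23893), 18796) = Rational(784072708, 23893)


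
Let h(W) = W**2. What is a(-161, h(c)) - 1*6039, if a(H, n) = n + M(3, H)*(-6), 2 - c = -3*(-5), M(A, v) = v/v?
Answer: -5876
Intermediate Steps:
M(A, v) = 1
c = -13 (c = 2 - (-3)*(-5) = 2 - 1*15 = 2 - 15 = -13)
a(H, n) = -6 + n (a(H, n) = n + 1*(-6) = n - 6 = -6 + n)
a(-161, h(c)) - 1*6039 = (-6 + (-13)**2) - 1*6039 = (-6 + 169) - 6039 = 163 - 6039 = -5876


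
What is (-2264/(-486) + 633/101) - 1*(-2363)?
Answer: 58263260/24543 ≈ 2373.9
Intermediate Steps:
(-2264/(-486) + 633/101) - 1*(-2363) = (-2264*(-1/486) + 633*(1/101)) + 2363 = (1132/243 + 633/101) + 2363 = 268151/24543 + 2363 = 58263260/24543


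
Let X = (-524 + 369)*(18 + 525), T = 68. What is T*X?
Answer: -5723220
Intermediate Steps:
X = -84165 (X = -155*543 = -84165)
T*X = 68*(-84165) = -5723220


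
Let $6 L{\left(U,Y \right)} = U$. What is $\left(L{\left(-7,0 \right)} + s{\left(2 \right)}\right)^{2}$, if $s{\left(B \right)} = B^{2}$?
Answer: $\frac{289}{36} \approx 8.0278$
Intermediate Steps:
$L{\left(U,Y \right)} = \frac{U}{6}$
$\left(L{\left(-7,0 \right)} + s{\left(2 \right)}\right)^{2} = \left(\frac{1}{6} \left(-7\right) + 2^{2}\right)^{2} = \left(- \frac{7}{6} + 4\right)^{2} = \left(\frac{17}{6}\right)^{2} = \frac{289}{36}$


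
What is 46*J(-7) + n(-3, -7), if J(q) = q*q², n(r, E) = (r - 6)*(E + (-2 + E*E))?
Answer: -16138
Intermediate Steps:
n(r, E) = (-6 + r)*(-2 + E + E²) (n(r, E) = (-6 + r)*(E + (-2 + E²)) = (-6 + r)*(-2 + E + E²))
J(q) = q³
46*J(-7) + n(-3, -7) = 46*(-7)³ + (12 - 6*(-7) - 6*(-7)² - 2*(-3) - 7*(-3) - 3*(-7)²) = 46*(-343) + (12 + 42 - 6*49 + 6 + 21 - 3*49) = -15778 + (12 + 42 - 294 + 6 + 21 - 147) = -15778 - 360 = -16138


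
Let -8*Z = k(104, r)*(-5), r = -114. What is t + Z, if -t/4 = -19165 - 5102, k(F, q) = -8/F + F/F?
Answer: 2523783/26 ≈ 97069.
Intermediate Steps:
k(F, q) = 1 - 8/F (k(F, q) = -8/F + 1 = 1 - 8/F)
Z = 15/26 (Z = -(-8 + 104)/104*(-5)/8 = -(1/104)*96*(-5)/8 = -3*(-5)/26 = -⅛*(-60/13) = 15/26 ≈ 0.57692)
t = 97068 (t = -4*(-19165 - 5102) = -4*(-24267) = 97068)
t + Z = 97068 + 15/26 = 2523783/26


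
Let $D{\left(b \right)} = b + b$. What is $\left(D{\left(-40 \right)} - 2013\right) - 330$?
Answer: $-2423$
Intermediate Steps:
$D{\left(b \right)} = 2 b$
$\left(D{\left(-40 \right)} - 2013\right) - 330 = \left(2 \left(-40\right) - 2013\right) - 330 = \left(-80 - 2013\right) - 330 = -2093 - 330 = -2423$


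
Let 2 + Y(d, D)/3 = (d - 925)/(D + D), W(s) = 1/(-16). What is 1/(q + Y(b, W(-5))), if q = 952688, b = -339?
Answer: 1/983018 ≈ 1.0173e-6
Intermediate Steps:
W(s) = -1/16
Y(d, D) = -6 + 3*(-925 + d)/(2*D) (Y(d, D) = -6 + 3*((d - 925)/(D + D)) = -6 + 3*((-925 + d)/((2*D))) = -6 + 3*((-925 + d)*(1/(2*D))) = -6 + 3*((-925 + d)/(2*D)) = -6 + 3*(-925 + d)/(2*D))
1/(q + Y(b, W(-5))) = 1/(952688 + 3*(-925 - 339 - 4*(-1/16))/(2*(-1/16))) = 1/(952688 + (3/2)*(-16)*(-925 - 339 + ¼)) = 1/(952688 + (3/2)*(-16)*(-5055/4)) = 1/(952688 + 30330) = 1/983018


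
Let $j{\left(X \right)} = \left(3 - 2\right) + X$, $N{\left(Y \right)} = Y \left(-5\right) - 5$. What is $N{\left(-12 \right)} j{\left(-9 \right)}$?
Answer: $-440$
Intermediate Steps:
$N{\left(Y \right)} = -5 - 5 Y$ ($N{\left(Y \right)} = - 5 Y - 5 = -5 - 5 Y$)
$j{\left(X \right)} = 1 + X$
$N{\left(-12 \right)} j{\left(-9 \right)} = \left(-5 - -60\right) \left(1 - 9\right) = \left(-5 + 60\right) \left(-8\right) = 55 \left(-8\right) = -440$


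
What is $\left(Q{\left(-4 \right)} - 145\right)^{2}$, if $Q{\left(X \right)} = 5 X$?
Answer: $27225$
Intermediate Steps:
$\left(Q{\left(-4 \right)} - 145\right)^{2} = \left(5 \left(-4\right) - 145\right)^{2} = \left(-20 - 145\right)^{2} = \left(-165\right)^{2} = 27225$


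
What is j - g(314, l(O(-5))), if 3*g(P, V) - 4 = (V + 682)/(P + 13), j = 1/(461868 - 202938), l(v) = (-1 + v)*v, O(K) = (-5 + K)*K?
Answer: -127738691/28223370 ≈ -4.5260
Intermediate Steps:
O(K) = K*(-5 + K)
l(v) = v*(-1 + v)
j = 1/258930 ≈ 3.8620e-6
g(P, V) = 4/3 + (682 + V)/(3*(13 + P)) (g(P, V) = 4/3 + ((V + 682)/(P + 13))/3 = 4/3 + ((682 + V)/(13 + P))/3 = 4/3 + (682 + V)/(3*(13 + P)))
j - g(314, l(O(-5))) = 1/258930 - (734 + (-5*(-5 - 5))*(-1 - 5*(-5 - 5)) + 4*314)/(3*(13 + 314)) = 1/258930 - (734 + (-5*(-10))*(-1 - 5*(-10)) + 1256)/(3*327) = 1/258930 - (734 + 50*(-1 + 50) + 1256)/(3*327) = 1/258930 - (734 + 50*49 + 1256)/(3*327) = 1/258930 - (734 + 2450 + 1256)/(3*327) = 1/258930 - 4440/(3*327) = 1/258930 - 1*1480/327 = 1/258930 - 1480/327 = -127738691/28223370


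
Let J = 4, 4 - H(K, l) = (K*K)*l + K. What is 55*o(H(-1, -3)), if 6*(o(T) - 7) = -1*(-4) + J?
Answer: 1375/3 ≈ 458.33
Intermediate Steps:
H(K, l) = 4 - K - l*K**2 (H(K, l) = 4 - ((K*K)*l + K) = 4 - (K**2*l + K) = 4 - (l*K**2 + K) = 4 - (K + l*K**2) = 4 + (-K - l*K**2) = 4 - K - l*K**2)
o(T) = 25/3 (o(T) = 7 + (-1*(-4) + 4)/6 = 7 + (4 + 4)/6 = 7 + (1/6)*8 = 7 + 4/3 = 25/3)
55*o(H(-1, -3)) = 55*(25/3) = 1375/3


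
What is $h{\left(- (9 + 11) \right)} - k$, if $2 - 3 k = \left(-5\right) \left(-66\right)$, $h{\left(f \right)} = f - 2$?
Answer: $\frac{262}{3} \approx 87.333$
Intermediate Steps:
$h{\left(f \right)} = -2 + f$
$k = - \frac{328}{3}$ ($k = \frac{2}{3} - \frac{\left(-5\right) \left(-66\right)}{3} = \frac{2}{3} - 110 = - \frac{328}{3} \approx -109.33$)
$h{\left(- (9 + 11) \right)} - k = \left(-2 - \left(9 + 11\right)\right) - - \frac{328}{3} = \left(-2 - 20\right) + \frac{328}{3} = -22 + \frac{328}{3} = \frac{262}{3}$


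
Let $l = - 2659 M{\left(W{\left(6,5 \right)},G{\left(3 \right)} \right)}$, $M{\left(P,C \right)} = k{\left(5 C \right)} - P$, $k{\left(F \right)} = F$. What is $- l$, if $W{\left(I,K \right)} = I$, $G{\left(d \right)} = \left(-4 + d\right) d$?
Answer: $-55839$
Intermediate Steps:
$G{\left(d \right)} = d \left(-4 + d\right)$
$M{\left(P,C \right)} = - P + 5 C$ ($M{\left(P,C \right)} = 5 C - P = - P + 5 C$)
$l = 55839$ ($l = - 2659 \left(\left(-1\right) 6 + 5 \cdot 3 \left(-4 + 3\right)\right) = - 2659 \left(-6 + 5 \cdot 3 \left(-1\right)\right) = - 2659 \left(-6 + 5 \left(-3\right)\right) = - 2659 \left(-6 - 15\right) = \left(-2659\right) \left(-21\right) = 55839$)
$- l = \left(-1\right) 55839 = -55839$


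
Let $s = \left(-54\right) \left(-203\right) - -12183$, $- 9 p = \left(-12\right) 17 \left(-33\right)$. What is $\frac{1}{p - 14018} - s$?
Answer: $- \frac{341759071}{14766} \approx -23145.0$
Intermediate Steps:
$p = -748$ ($p = - \frac{\left(-12\right) 17 \left(-33\right)}{9} = - \frac{\left(-204\right) \left(-33\right)}{9} = \left(- \frac{1}{9}\right) 6732 = -748$)
$s = 23145$ ($s = 10962 + 12183 = 23145$)
$\frac{1}{p - 14018} - s = \frac{1}{-748 - 14018} - 23145 = \frac{1}{-14766} - 23145 = - \frac{1}{14766} - 23145 = - \frac{341759071}{14766}$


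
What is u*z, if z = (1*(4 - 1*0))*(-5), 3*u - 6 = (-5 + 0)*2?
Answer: 80/3 ≈ 26.667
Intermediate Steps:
u = -4/3 (u = 2 + ((-5 + 0)*2)/3 = 2 + (-5*2)/3 = 2 + (⅓)*(-10) = 2 - 10/3 = -4/3 ≈ -1.3333)
z = -20 (z = (1*(4 + 0))*(-5) = (1*4)*(-5) = 4*(-5) = -20)
u*z = -4/3*(-20) = 80/3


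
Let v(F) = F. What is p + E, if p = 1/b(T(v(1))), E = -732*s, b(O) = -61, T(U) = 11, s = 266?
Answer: -11877433/61 ≈ -1.9471e+5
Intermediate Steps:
E = -194712 (E = -732*266 = -194712)
p = -1/61 (p = 1/(-61) = -1/61 ≈ -0.016393)
p + E = -1/61 - 194712 = -11877433/61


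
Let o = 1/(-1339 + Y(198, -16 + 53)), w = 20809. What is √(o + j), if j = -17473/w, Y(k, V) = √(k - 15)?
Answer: √(-487287599204 + 363595657*√183)/(20809*√(1339 - √183)) ≈ 0.91675*I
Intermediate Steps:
Y(k, V) = √(-15 + k)
j = -17473/20809 ≈ -0.83968
o = 1/(-1339 + √183) (o = 1/(-1339 + √(-15 + 198)) = 1/(-1339 + √183) ≈ -0.00075445)
√(o + j) = √((-1339/1792738 - √183/1792738) - 17473/20809) = √(-31352374325/37305085042 - √183/1792738)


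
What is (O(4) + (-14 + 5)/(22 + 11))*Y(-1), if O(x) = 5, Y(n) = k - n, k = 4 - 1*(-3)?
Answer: 416/11 ≈ 37.818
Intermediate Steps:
k = 7 (k = 4 + 3 = 7)
Y(n) = 7 - n
(O(4) + (-14 + 5)/(22 + 11))*Y(-1) = (5 + (-14 + 5)/(22 + 11))*(7 - 1*(-1)) = (5 - 9/33)*(7 + 1) = (5 - 9*1/33)*8 = (5 - 3/11)*8 = (52/11)*8 = 416/11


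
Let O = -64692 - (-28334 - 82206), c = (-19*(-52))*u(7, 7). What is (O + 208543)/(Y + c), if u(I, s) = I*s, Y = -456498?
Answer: -254391/408086 ≈ -0.62338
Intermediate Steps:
c = 48412 (c = (-19*(-52))*(7*7) = 988*49 = 48412)
O = 45848 (O = -64692 - 1*(-110540) = -64692 + 110540 = 45848)
(O + 208543)/(Y + c) = (45848 + 208543)/(-456498 + 48412) = 254391/(-408086) = 254391*(-1/408086) = -254391/408086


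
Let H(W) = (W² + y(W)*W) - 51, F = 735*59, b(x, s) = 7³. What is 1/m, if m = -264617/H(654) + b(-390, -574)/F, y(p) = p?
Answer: -252337395/76066126 ≈ -3.3173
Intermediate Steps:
b(x, s) = 343
F = 43365
H(W) = -51 + 2*W² (H(W) = (W² + W*W) - 51 = (W² + W²) - 51 = 2*W² - 51 = -51 + 2*W²)
m = -76066126/252337395 (m = -264617/(-51 + 2*654²) + 343/43365 = -264617/(-51 + 2*427716) + 343*(1/43365) = -264617/(-51 + 855432) + 7/885 = -264617/855381 + 7/885 = -76066126/252337395 ≈ -0.30145)
1/m = 1/(-76066126/252337395) = -252337395/76066126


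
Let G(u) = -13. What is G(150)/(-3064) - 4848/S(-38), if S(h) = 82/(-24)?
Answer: 178251797/125624 ≈ 1418.9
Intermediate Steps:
S(h) = -41/12 (S(h) = 82*(-1/24) = -41/12)
G(150)/(-3064) - 4848/S(-38) = -13/(-3064) - 4848/(-41/12) = -13*(-1/3064) - 4848*(-12/41) = 13/3064 + 58176/41 = 178251797/125624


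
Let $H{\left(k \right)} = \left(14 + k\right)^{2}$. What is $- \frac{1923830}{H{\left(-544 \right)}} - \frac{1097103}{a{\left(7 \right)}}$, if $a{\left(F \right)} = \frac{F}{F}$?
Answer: $- \frac{30817815653}{28090} \approx -1.0971 \cdot 10^{6}$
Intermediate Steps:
$a{\left(F \right)} = 1$
$- \frac{1923830}{H{\left(-544 \right)}} - \frac{1097103}{a{\left(7 \right)}} = - \frac{1923830}{\left(14 - 544\right)^{2}} - \frac{1097103}{1} = - \frac{1923830}{\left(-530\right)^{2}} - 1097103 = - \frac{1923830}{280900} - 1097103 = \left(-1923830\right) \frac{1}{280900} - 1097103 = - \frac{192383}{28090} - 1097103 = - \frac{30817815653}{28090}$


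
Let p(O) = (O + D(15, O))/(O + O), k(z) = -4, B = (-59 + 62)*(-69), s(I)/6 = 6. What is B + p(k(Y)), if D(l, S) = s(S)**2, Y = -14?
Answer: -737/2 ≈ -368.50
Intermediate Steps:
s(I) = 36 (s(I) = 6*6 = 36)
B = -207 (B = 3*(-69) = -207)
D(l, S) = 1296 (D(l, S) = 36**2 = 1296)
p(O) = (1296 + O)/(2*O) (p(O) = (O + 1296)/(O + O) = (1296 + O)/((2*O)) = (1296 + O)*(1/(2*O)) = (1296 + O)/(2*O))
B + p(k(Y)) = -207 + (1/2)*(1296 - 4)/(-4) = -207 + (1/2)*(-1/4)*1292 = -207 - 323/2 = -737/2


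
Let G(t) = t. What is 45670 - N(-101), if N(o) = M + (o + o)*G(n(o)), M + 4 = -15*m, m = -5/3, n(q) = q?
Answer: 25247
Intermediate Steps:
m = -5/3 (m = -5*⅓ = -5/3 ≈ -1.6667)
M = 21 (M = -4 - 15*(-5/3) = -4 + 25 = 21)
N(o) = 21 + 2*o² (N(o) = 21 + (o + o)*o = 21 + (2*o)*o = 21 + 2*o²)
45670 - N(-101) = 45670 - (21 + 2*(-101)²) = 45670 - (21 + 2*10201) = 45670 - (21 + 20402) = 45670 - 1*20423 = 45670 - 20423 = 25247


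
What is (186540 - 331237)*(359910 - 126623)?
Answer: -33755929039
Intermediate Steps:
(186540 - 331237)*(359910 - 126623) = -144697*233287 = -33755929039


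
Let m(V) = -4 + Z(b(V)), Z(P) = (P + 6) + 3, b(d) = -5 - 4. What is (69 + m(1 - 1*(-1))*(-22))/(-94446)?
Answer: -157/94446 ≈ -0.0016623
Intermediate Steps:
b(d) = -9
Z(P) = 9 + P (Z(P) = (6 + P) + 3 = 9 + P)
m(V) = -4 (m(V) = -4 + (9 - 9) = -4 + 0 = -4)
(69 + m(1 - 1*(-1))*(-22))/(-94446) = (69 - 4*(-22))/(-94446) = (69 + 88)*(-1/94446) = 157*(-1/94446) = -157/94446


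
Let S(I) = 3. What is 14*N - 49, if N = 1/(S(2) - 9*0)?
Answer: -133/3 ≈ -44.333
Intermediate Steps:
N = 1/3 (N = 1/(3 - 9*0) = 1/(3 + 0) = 1/3 ≈ 0.33333)
14*N - 49 = 14*(1/3) - 49 = 14/3 - 49 = -133/3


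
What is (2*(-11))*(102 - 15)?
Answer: -1914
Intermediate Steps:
(2*(-11))*(102 - 15) = -22*87 = -1914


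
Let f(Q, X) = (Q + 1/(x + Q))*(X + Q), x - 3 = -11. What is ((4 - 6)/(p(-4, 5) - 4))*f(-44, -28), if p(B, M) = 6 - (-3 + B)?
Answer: -9156/13 ≈ -704.31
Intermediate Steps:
x = -8 (x = 3 - 11 = -8)
f(Q, X) = (Q + X)*(Q + 1/(-8 + Q)) (f(Q, X) = (Q + 1/(-8 + Q))*(X + Q) = (Q + 1/(-8 + Q))*(Q + X) = (Q + X)*(Q + 1/(-8 + Q)))
p(B, M) = 9 - B (p(B, M) = 6 + (3 - B) = 9 - B)
((4 - 6)/(p(-4, 5) - 4))*f(-44, -28) = ((4 - 6)/((9 - 1*(-4)) - 4))*((-44 - 28 + (-44)³ - 8*(-44)² - 28*(-44)² - 8*(-44)*(-28))/(-8 - 44)) = (-2/((9 + 4) - 4))*((-44 - 28 - 85184 - 8*1936 - 28*1936 - 9856)/(-52)) = (-2/(13 - 4))*(-(-44 - 28 - 85184 - 15488 - 54208 - 9856)/52) = (-2/9)*(-1/52*(-164808)) = -2*⅑*(41202/13) = -2/9*41202/13 = -9156/13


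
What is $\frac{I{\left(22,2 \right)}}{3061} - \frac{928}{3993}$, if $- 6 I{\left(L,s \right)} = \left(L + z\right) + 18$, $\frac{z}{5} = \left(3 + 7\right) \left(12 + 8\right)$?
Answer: $- \frac{1177576}{4074191} \approx -0.28903$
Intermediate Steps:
$z = 1000$ ($z = 5 \left(3 + 7\right) \left(12 + 8\right) = 5 \cdot 10 \cdot 20 = 5 \cdot 200 = 1000$)
$I{\left(L,s \right)} = - \frac{509}{3} - \frac{L}{6}$ ($I{\left(L,s \right)} = - \frac{\left(L + 1000\right) + 18}{6} = - \frac{\left(1000 + L\right) + 18}{6} = - \frac{1018 + L}{6} = - \frac{509}{3} - \frac{L}{6}$)
$\frac{I{\left(22,2 \right)}}{3061} - \frac{928}{3993} = \frac{- \frac{509}{3} - \frac{11}{3}}{3061} - \frac{928}{3993} = \left(- \frac{509}{3} - \frac{11}{3}\right) \frac{1}{3061} - \frac{928}{3993} = \left(- \frac{520}{3}\right) \frac{1}{3061} - \frac{928}{3993} = - \frac{520}{9183} - \frac{928}{3993} = - \frac{1177576}{4074191}$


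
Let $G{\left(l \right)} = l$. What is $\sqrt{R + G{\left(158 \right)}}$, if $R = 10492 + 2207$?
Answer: $\sqrt{12857} \approx 113.39$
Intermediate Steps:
$R = 12699$
$\sqrt{R + G{\left(158 \right)}} = \sqrt{12699 + 158} = \sqrt{12857}$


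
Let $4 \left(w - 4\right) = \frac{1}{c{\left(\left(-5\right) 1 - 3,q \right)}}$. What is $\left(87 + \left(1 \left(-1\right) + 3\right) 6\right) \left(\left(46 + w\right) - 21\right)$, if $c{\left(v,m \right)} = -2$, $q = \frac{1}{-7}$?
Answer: $\frac{22869}{8} \approx 2858.6$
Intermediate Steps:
$q = - \frac{1}{7} \approx -0.14286$
$w = \frac{31}{8}$ ($w = 4 + \frac{1}{4 \left(-2\right)} = 4 + \frac{1}{4} \left(- \frac{1}{2}\right) = 4 - \frac{1}{8} = \frac{31}{8} \approx 3.875$)
$\left(87 + \left(1 \left(-1\right) + 3\right) 6\right) \left(\left(46 + w\right) - 21\right) = \left(87 + \left(1 \left(-1\right) + 3\right) 6\right) \left(\left(46 + \frac{31}{8}\right) - 21\right) = \left(87 + \left(-1 + 3\right) 6\right) \left(\frac{399}{8} - 21\right) = \left(87 + 2 \cdot 6\right) \frac{231}{8} = \left(87 + 12\right) \frac{231}{8} = 99 \cdot \frac{231}{8} = \frac{22869}{8}$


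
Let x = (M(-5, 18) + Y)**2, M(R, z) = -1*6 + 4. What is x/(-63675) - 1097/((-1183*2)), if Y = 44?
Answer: 7297539/16739450 ≈ 0.43595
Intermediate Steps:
M(R, z) = -2 (M(R, z) = -6 + 4 = -2)
x = 1764 (x = (-2 + 44)**2 = 42**2 = 1764)
x/(-63675) - 1097/((-1183*2)) = 1764/(-63675) - 1097/((-1183*2)) = 1764*(-1/63675) - 1097/(-2366) = -196/7075 - 1097*(-1/2366) = -196/7075 + 1097/2366 = 7297539/16739450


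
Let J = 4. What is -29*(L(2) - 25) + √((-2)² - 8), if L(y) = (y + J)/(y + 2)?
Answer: 1363/2 + 2*I ≈ 681.5 + 2.0*I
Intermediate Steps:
L(y) = (4 + y)/(2 + y) (L(y) = (y + 4)/(y + 2) = (4 + y)/(2 + y))
-29*(L(2) - 25) + √((-2)² - 8) = -29*((4 + 2)/(2 + 2) - 25) + √((-2)² - 8) = -29*(6/4 - 25) + √(4 - 8) = -29*((¼)*6 - 25) + √(-4) = -29*(3/2 - 25) + 2*I = -29*(-47/2) + 2*I = 1363/2 + 2*I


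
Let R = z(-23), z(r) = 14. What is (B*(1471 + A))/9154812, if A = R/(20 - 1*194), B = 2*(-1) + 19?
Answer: 1087745/398234322 ≈ 0.0027314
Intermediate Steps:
R = 14
B = 17 (B = -2 + 19 = 17)
A = -7/87 (A = 14/(20 - 1*194) = 14/(20 - 194) = 14/(-174) = 14*(-1/174) = -7/87 ≈ -0.080460)
(B*(1471 + A))/9154812 = (17*(1471 - 7/87))/9154812 = (17*(127970/87))*(1/9154812) = (2175490/87)*(1/9154812) = 1087745/398234322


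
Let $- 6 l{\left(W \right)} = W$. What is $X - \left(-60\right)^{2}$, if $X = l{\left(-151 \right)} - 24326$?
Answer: $- \frac{167405}{6} \approx -27901.0$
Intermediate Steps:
$l{\left(W \right)} = - \frac{W}{6}$
$X = - \frac{145805}{6}$ ($X = \left(- \frac{1}{6}\right) \left(-151\right) - 24326 = \frac{151}{6} - 24326 = - \frac{145805}{6} \approx -24301.0$)
$X - \left(-60\right)^{2} = - \frac{145805}{6} - \left(-60\right)^{2} = - \frac{145805}{6} - 3600 = - \frac{167405}{6}$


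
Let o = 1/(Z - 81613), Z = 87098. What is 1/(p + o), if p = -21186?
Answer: -5485/116205209 ≈ -4.7201e-5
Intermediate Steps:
o = 1/5485 (o = 1/(87098 - 81613) = 1/5485 ≈ 0.00018232)
1/(p + o) = 1/(-21186 + 1/5485) = 1/(-116205209/5485) = -5485/116205209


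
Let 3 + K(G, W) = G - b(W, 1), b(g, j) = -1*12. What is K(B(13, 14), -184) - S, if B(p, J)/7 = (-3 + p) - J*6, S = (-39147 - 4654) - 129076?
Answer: 172368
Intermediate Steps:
b(g, j) = -12
S = -172877 (S = -43801 - 129076 = -172877)
B(p, J) = -21 - 42*J + 7*p (B(p, J) = 7*((-3 + p) - J*6) = 7*((-3 + p) - 6*J) = 7*(-3 + p - 6*J) = -21 - 42*J + 7*p)
K(G, W) = 9 + G (K(G, W) = -3 + (G - 1*(-12)) = -3 + (G + 12) = -3 + (12 + G) = 9 + G)
K(B(13, 14), -184) - S = (9 + (-21 - 42*14 + 7*13)) - 1*(-172877) = (9 + (-21 - 588 + 91)) + 172877 = (9 - 518) + 172877 = -509 + 172877 = 172368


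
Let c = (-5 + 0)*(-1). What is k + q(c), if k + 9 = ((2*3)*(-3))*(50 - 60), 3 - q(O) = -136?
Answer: 310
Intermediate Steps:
c = 5 (c = -5*(-1) = 5)
q(O) = 139 (q(O) = 3 - 1*(-136) = 3 + 136 = 139)
k = 171 (k = -9 + ((2*3)*(-3))*(50 - 60) = -9 + (6*(-3))*(-10) = -9 - 18*(-10) = -9 + 180 = 171)
k + q(c) = 171 + 139 = 310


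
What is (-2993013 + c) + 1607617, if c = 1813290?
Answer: 427894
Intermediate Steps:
(-2993013 + c) + 1607617 = (-2993013 + 1813290) + 1607617 = -1179723 + 1607617 = 427894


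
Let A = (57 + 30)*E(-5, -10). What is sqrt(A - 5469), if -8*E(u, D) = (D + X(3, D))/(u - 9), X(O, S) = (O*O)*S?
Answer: I*sqrt(1087149)/14 ≈ 74.476*I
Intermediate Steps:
X(O, S) = S*O**2 (X(O, S) = O**2*S = S*O**2)
E(u, D) = -5*D/(4*(-9 + u)) (E(u, D) = -(D + D*3**2)/(8*(u - 9)) = -(D + D*9)/(8*(-9 + u)) = -(D + 9*D)/(8*(-9 + u)) = -10*D/(8*(-9 + u)) = -5*D/(4*(-9 + u)))
A = -2175/28 (A = (57 + 30)*(-5*(-10)/(-36 + 4*(-5))) = 87*(-5*(-10)/(-36 - 20)) = 87*(-5*(-10)/(-56)) = 87*(-5*(-10)*(-1/56)) = 87*(-25/28) = -2175/28 ≈ -77.679)
sqrt(A - 5469) = sqrt(-2175/28 - 5469) = sqrt(-155307/28) = I*sqrt(1087149)/14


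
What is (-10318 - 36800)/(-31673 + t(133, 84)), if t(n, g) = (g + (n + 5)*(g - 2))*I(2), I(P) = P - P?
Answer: 47118/31673 ≈ 1.4876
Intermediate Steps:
I(P) = 0
t(n, g) = 0 (t(n, g) = (g + (n + 5)*(g - 2))*0 = (g + (5 + n)*(-2 + g))*0 = (g + (-2 + g)*(5 + n))*0 = 0)
(-10318 - 36800)/(-31673 + t(133, 84)) = (-10318 - 36800)/(-31673 + 0) = -47118/(-31673) = -47118*(-1/31673) = 47118/31673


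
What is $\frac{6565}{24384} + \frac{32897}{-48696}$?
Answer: $- \frac{6700989}{16491712} \approx -0.40632$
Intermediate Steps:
$\frac{6565}{24384} + \frac{32897}{-48696} = 6565 \cdot \frac{1}{24384} + 32897 \left(- \frac{1}{48696}\right) = \frac{6565}{24384} - \frac{32897}{48696} = - \frac{6700989}{16491712}$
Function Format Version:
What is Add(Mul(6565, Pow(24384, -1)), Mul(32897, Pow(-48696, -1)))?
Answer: Rational(-6700989, 16491712) ≈ -0.40632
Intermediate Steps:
Add(Mul(6565, Pow(24384, -1)), Mul(32897, Pow(-48696, -1))) = Add(Mul(6565, Rational(1, 24384)), Mul(32897, Rational(-1, 48696))) = Add(Rational(6565, 24384), Rational(-32897, 48696)) = Rational(-6700989, 16491712)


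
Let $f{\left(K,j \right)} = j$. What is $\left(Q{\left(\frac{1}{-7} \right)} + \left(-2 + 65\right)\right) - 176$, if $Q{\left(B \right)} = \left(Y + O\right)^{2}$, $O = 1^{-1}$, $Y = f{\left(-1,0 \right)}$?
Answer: $-112$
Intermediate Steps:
$Y = 0$
$O = 1$
$Q{\left(B \right)} = 1$ ($Q{\left(B \right)} = \left(0 + 1\right)^{2} = 1^{2} = 1$)
$\left(Q{\left(\frac{1}{-7} \right)} + \left(-2 + 65\right)\right) - 176 = \left(1 + \left(-2 + 65\right)\right) - 176 = \left(1 + 63\right) - 176 = 64 - 176 = -112$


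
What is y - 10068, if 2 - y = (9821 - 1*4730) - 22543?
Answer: 7386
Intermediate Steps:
y = 17454 (y = 2 - ((9821 - 1*4730) - 22543) = 2 - ((9821 - 4730) - 22543) = 2 - (5091 - 22543) = 2 - 1*(-17452) = 2 + 17452 = 17454)
y - 10068 = 17454 - 10068 = 7386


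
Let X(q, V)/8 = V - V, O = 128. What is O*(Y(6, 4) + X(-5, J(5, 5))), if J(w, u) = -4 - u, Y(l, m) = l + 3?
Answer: 1152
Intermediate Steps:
Y(l, m) = 3 + l
X(q, V) = 0 (X(q, V) = 8*(V - V) = 8*0 = 0)
O*(Y(6, 4) + X(-5, J(5, 5))) = 128*((3 + 6) + 0) = 128*(9 + 0) = 128*9 = 1152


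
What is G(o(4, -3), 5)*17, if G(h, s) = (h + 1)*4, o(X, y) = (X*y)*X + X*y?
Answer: -4012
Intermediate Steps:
o(X, y) = X*y + y*X² (o(X, y) = y*X² + X*y = X*y + y*X²)
G(h, s) = 4 + 4*h (G(h, s) = (1 + h)*4 = 4 + 4*h)
G(o(4, -3), 5)*17 = (4 + 4*(4*(-3)*(1 + 4)))*17 = (4 + 4*(4*(-3)*5))*17 = (4 + 4*(-60))*17 = (4 - 240)*17 = -236*17 = -4012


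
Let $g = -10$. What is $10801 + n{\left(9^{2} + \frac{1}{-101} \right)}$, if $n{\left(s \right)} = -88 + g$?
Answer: $10703$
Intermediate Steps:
$n{\left(s \right)} = -98$ ($n{\left(s \right)} = -88 - 10 = -98$)
$10801 + n{\left(9^{2} + \frac{1}{-101} \right)} = 10801 - 98 = 10703$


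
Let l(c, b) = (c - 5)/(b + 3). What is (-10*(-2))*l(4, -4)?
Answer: 20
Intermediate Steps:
l(c, b) = (-5 + c)/(3 + b)
(-10*(-2))*l(4, -4) = (-10*(-2))*((-5 + 4)/(3 - 4)) = 20*(-1/(-1)) = 20*(-1*(-1)) = 20*1 = 20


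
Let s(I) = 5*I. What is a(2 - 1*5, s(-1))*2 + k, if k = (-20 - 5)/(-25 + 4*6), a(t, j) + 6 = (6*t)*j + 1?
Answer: 195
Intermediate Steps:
a(t, j) = -5 + 6*j*t (a(t, j) = -6 + ((6*t)*j + 1) = -6 + (6*j*t + 1) = -6 + (1 + 6*j*t) = -5 + 6*j*t)
k = 25 (k = -25/(-25 + 24) = -25/(-1) = -25*(-1) = 25)
a(2 - 1*5, s(-1))*2 + k = (-5 + 6*(5*(-1))*(2 - 1*5))*2 + 25 = (-5 + 6*(-5)*(2 - 5))*2 + 25 = (-5 + 6*(-5)*(-3))*2 + 25 = (-5 + 90)*2 + 25 = 85*2 + 25 = 170 + 25 = 195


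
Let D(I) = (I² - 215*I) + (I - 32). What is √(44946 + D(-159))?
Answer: √104221 ≈ 322.83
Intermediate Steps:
D(I) = -32 + I² - 214*I (D(I) = (I² - 215*I) + (-32 + I) = -32 + I² - 214*I)
√(44946 + D(-159)) = √(44946 + (-32 + (-159)² - 214*(-159))) = √(44946 + (-32 + 25281 + 34026)) = √(44946 + 59275) = √104221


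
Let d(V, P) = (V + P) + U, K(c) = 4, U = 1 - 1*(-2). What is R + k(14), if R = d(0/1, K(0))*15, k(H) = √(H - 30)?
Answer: 105 + 4*I ≈ 105.0 + 4.0*I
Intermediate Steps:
U = 3 (U = 1 + 2 = 3)
k(H) = √(-30 + H)
d(V, P) = 3 + P + V (d(V, P) = (V + P) + 3 = (P + V) + 3 = 3 + P + V)
R = 105 (R = (3 + 4 + 0/1)*15 = (3 + 4 + 1*0)*15 = (3 + 4 + 0)*15 = 7*15 = 105)
R + k(14) = 105 + √(-30 + 14) = 105 + √(-16) = 105 + 4*I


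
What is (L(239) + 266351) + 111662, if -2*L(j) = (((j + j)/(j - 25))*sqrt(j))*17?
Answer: 378013 - 4063*sqrt(239)/214 ≈ 3.7772e+5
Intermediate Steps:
L(j) = -17*j**(3/2)/(-25 + j) (L(j) = -((j + j)/(j - 25))*sqrt(j)*17/2 = -((2*j)/(-25 + j))*sqrt(j)*17/2 = -(2*j/(-25 + j))*sqrt(j)*17/2 = -2*j**(3/2)/(-25 + j)*17/2 = -17*j**(3/2)/(-25 + j))
(L(239) + 266351) + 111662 = (-17*239**(3/2)/(-25 + 239) + 266351) + 111662 = (-17*239*sqrt(239)/214 + 266351) + 111662 = (-17*239*sqrt(239)*1/214 + 266351) + 111662 = (-4063*sqrt(239)/214 + 266351) + 111662 = (266351 - 4063*sqrt(239)/214) + 111662 = 378013 - 4063*sqrt(239)/214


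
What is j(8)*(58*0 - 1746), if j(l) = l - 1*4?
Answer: -6984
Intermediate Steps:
j(l) = -4 + l (j(l) = l - 4 = -4 + l)
j(8)*(58*0 - 1746) = (-4 + 8)*(58*0 - 1746) = 4*(0 - 1746) = 4*(-1746) = -6984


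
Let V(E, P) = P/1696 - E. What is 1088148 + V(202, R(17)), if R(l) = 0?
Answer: 1087946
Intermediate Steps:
V(E, P) = -E + P/1696 (V(E, P) = P*(1/1696) - E = P/1696 - E = -E + P/1696)
1088148 + V(202, R(17)) = 1088148 + (-1*202 + (1/1696)*0) = 1088148 + (-202 + 0) = 1088148 - 202 = 1087946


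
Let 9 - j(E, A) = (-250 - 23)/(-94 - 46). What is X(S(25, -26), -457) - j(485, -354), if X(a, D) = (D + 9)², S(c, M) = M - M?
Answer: 4013939/20 ≈ 2.0070e+5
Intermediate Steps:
S(c, M) = 0
j(E, A) = 141/20 (j(E, A) = 9 - (-250 - 23)/(-94 - 46) = 9 - (-273)/(-140) = 9 - (-273)*(-1)/140 = 9 - 1*39/20 = 9 - 39/20 = 141/20)
X(a, D) = (9 + D)²
X(S(25, -26), -457) - j(485, -354) = (9 - 457)² - 1*141/20 = (-448)² - 141/20 = 200704 - 141/20 = 4013939/20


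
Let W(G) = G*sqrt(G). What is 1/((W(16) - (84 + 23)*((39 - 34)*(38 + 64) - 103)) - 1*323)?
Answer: -1/43808 ≈ -2.2827e-5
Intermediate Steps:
W(G) = G**(3/2)
1/((W(16) - (84 + 23)*((39 - 34)*(38 + 64) - 103)) - 1*323) = 1/((16**(3/2) - (84 + 23)*((39 - 34)*(38 + 64) - 103)) - 1*323) = 1/((64 - 107*(5*102 - 103)) - 323) = 1/((64 - 107*(510 - 103)) - 323) = 1/((64 - 107*407) - 323) = 1/((64 - 1*43549) - 323) = 1/((64 - 43549) - 323) = 1/(-43485 - 323) = 1/(-43808) = -1/43808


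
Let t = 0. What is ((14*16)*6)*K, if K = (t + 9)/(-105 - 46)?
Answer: -12096/151 ≈ -80.106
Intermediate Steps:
K = -9/151 (K = (0 + 9)/(-105 - 46) = 9/(-151) = 9*(-1/151) = -9/151 ≈ -0.059603)
((14*16)*6)*K = ((14*16)*6)*(-9/151) = (224*6)*(-9/151) = 1344*(-9/151) = -12096/151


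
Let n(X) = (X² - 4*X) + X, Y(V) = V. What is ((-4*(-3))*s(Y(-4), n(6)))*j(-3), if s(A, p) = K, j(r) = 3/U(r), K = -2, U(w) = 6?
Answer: -12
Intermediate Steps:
n(X) = X² - 3*X
j(r) = ½ (j(r) = 3/6 = 3*(⅙) = ½)
s(A, p) = -2
((-4*(-3))*s(Y(-4), n(6)))*j(-3) = (-4*(-3)*(-2))*(½) = (12*(-2))*(½) = -24*½ = -12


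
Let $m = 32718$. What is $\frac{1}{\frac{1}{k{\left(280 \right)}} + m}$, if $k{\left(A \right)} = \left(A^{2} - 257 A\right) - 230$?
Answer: $\frac{6210}{203178781} \approx 3.0564 \cdot 10^{-5}$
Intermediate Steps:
$k{\left(A \right)} = -230 + A^{2} - 257 A$
$\frac{1}{\frac{1}{k{\left(280 \right)}} + m} = \frac{1}{\frac{1}{-230 + 280^{2} - 71960} + 32718} = \frac{1}{\frac{1}{-230 + 78400 - 71960} + 32718} = \frac{1}{\frac{1}{6210} + 32718} = \frac{1}{\frac{203178781}{6210}} = \frac{6210}{203178781}$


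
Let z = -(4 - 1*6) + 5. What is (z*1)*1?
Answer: 7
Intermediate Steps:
z = 7 (z = -(4 - 6) + 5 = -1*(-2) + 5 = 2 + 5 = 7)
(z*1)*1 = (7*1)*1 = 7*1 = 7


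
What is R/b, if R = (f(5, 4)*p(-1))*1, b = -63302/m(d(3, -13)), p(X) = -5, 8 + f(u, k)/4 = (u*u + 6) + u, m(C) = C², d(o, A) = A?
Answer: 47320/31651 ≈ 1.4951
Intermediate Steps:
f(u, k) = -8 + 4*u + 4*u² (f(u, k) = -32 + 4*((u*u + 6) + u) = -32 + 4*((u² + 6) + u) = -32 + 4*((6 + u²) + u) = -32 + 4*(6 + u + u²) = -32 + (24 + 4*u + 4*u²) = -8 + 4*u + 4*u²)
b = -63302/169 (b = -63302/((-13)²) = -63302/169 ≈ -374.57)
R = -560 (R = ((-8 + 4*5 + 4*5²)*(-5))*1 = ((-8 + 20 + 4*25)*(-5))*1 = ((-8 + 20 + 100)*(-5))*1 = (112*(-5))*1 = -560*1 = -560)
R/b = -560/(-63302/169) = -560*(-169/63302) = 47320/31651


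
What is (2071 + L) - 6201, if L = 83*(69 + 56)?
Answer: 6245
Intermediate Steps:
L = 10375 (L = 83*125 = 10375)
(2071 + L) - 6201 = (2071 + 10375) - 6201 = 12446 - 6201 = 6245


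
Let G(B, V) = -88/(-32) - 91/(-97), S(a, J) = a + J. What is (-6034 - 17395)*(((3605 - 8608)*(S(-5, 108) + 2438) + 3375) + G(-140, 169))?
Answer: 115532775373197/388 ≈ 2.9776e+11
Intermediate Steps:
S(a, J) = J + a
G(B, V) = 1431/388 (G(B, V) = -88*(-1/32) - 91*(-1/97) = 11/4 + 91/97 = 1431/388)
(-6034 - 17395)*(((3605 - 8608)*(S(-5, 108) + 2438) + 3375) + G(-140, 169)) = (-6034 - 17395)*(((3605 - 8608)*((108 - 5) + 2438) + 3375) + 1431/388) = -23429*((-5003*(103 + 2438) + 3375) + 1431/388) = -23429*((-5003*2541 + 3375) + 1431/388) = -23429*((-12712623 + 3375) + 1431/388) = -23429*(-12709248 + 1431/388) = -23429*(-4931186793/388) = 115532775373197/388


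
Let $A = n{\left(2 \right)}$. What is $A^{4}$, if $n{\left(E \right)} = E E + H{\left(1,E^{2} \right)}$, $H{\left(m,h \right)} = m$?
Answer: $625$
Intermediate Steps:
$n{\left(E \right)} = 1 + E^{2}$ ($n{\left(E \right)} = E E + 1 = E^{2} + 1 = 1 + E^{2}$)
$A = 5$ ($A = 1 + 2^{2} = 1 + 4 = 5$)
$A^{4} = 5^{4} = 625$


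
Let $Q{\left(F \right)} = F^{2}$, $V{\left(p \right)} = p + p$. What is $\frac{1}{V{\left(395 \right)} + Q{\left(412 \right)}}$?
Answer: $\frac{1}{170534} \approx 5.8639 \cdot 10^{-6}$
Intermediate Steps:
$V{\left(p \right)} = 2 p$
$\frac{1}{V{\left(395 \right)} + Q{\left(412 \right)}} = \frac{1}{2 \cdot 395 + 412^{2}} = \frac{1}{790 + 169744} = \frac{1}{170534}$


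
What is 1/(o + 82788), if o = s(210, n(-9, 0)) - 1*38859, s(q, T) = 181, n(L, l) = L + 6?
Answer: 1/44110 ≈ 2.2671e-5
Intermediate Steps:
n(L, l) = 6 + L
o = -38678 (o = 181 - 1*38859 = 181 - 38859 = -38678)
1/(o + 82788) = 1/(-38678 + 82788) = 1/44110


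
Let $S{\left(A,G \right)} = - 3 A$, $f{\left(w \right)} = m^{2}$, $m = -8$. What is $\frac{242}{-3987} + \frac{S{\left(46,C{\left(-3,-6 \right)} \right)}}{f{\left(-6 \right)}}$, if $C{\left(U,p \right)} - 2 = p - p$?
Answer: $- \frac{282847}{127584} \approx -2.2169$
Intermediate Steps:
$C{\left(U,p \right)} = 2$ ($C{\left(U,p \right)} = 2 + \left(p - p\right) = 2 + 0 = 2$)
$f{\left(w \right)} = 64$ ($f{\left(w \right)} = \left(-8\right)^{2} = 64$)
$\frac{242}{-3987} + \frac{S{\left(46,C{\left(-3,-6 \right)} \right)}}{f{\left(-6 \right)}} = \frac{242}{-3987} + \frac{\left(-3\right) 46}{64} = 242 \left(- \frac{1}{3987}\right) - \frac{69}{32} = - \frac{242}{3987} - \frac{69}{32} = - \frac{282847}{127584}$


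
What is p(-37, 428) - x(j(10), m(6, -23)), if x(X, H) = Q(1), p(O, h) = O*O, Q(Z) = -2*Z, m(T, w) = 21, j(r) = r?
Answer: 1371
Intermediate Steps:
p(O, h) = O**2
x(X, H) = -2 (x(X, H) = -2*1 = -2)
p(-37, 428) - x(j(10), m(6, -23)) = (-37)**2 - 1*(-2) = 1369 + 2 = 1371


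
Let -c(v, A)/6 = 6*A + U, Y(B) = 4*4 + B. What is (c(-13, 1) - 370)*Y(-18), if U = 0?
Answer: 812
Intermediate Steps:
Y(B) = 16 + B
c(v, A) = -36*A (c(v, A) = -6*(6*A + 0) = -36*A)
(c(-13, 1) - 370)*Y(-18) = (-36*1 - 370)*(16 - 18) = (-36 - 370)*(-2) = -406*(-2) = 812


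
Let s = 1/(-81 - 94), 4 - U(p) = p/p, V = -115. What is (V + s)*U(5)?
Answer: -60378/175 ≈ -345.02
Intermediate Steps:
U(p) = 3 (U(p) = 4 - p/p = 4 - 1*1 = 4 - 1 = 3)
s = -1/175 (s = 1/(-175) = -1/175 ≈ -0.0057143)
(V + s)*U(5) = (-115 - 1/175)*3 = -20126/175*3 = -60378/175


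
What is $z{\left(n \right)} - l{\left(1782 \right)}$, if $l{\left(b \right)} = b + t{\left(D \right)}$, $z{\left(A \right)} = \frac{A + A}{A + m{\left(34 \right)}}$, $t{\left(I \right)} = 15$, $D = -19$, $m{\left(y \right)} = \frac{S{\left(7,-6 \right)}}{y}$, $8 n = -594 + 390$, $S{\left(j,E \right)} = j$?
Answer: $- \frac{771843}{430} \approx -1795.0$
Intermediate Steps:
$n = - \frac{51}{2}$ ($n = \frac{-594 + 390}{8} = \frac{1}{8} \left(-204\right) = - \frac{51}{2} \approx -25.5$)
$m{\left(y \right)} = \frac{7}{y}$
$z{\left(A \right)} = \frac{2 A}{\frac{7}{34} + A}$ ($z{\left(A \right)} = \frac{A + A}{A + \frac{7}{34}} = \frac{2 A}{A + 7 \cdot \frac{1}{34}} = \frac{2 A}{A + \frac{7}{34}} = \frac{2 A}{\frac{7}{34} + A}$)
$l{\left(b \right)} = 15 + b$ ($l{\left(b \right)} = b + 15 = 15 + b$)
$z{\left(n \right)} - l{\left(1782 \right)} = 68 \left(- \frac{51}{2}\right) \frac{1}{7 + 34 \left(- \frac{51}{2}\right)} - \left(15 + 1782\right) = 68 \left(- \frac{51}{2}\right) \frac{1}{7 - 867} - 1797 = 68 \left(- \frac{51}{2}\right) \frac{1}{-860} - 1797 = 68 \left(- \frac{51}{2}\right) \left(- \frac{1}{860}\right) - 1797 = \frac{867}{430} - 1797 = - \frac{771843}{430}$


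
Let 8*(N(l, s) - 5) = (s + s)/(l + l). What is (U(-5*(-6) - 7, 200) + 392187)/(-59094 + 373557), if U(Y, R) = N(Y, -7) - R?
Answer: 72126521/57861192 ≈ 1.2465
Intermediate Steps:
N(l, s) = 5 + s/(8*l) (N(l, s) = 5 + ((s + s)/(l + l))/8 = 5 + ((2*s)/((2*l)))/8 = 5 + ((2*s)*(1/(2*l)))/8 = 5 + (s/l)/8 = 5 + s/(8*l))
U(Y, R) = 5 - R - 7/(8*Y) (U(Y, R) = (5 + (⅛)*(-7)/Y) - R = (5 - 7/(8*Y)) - R = 5 - R - 7/(8*Y))
(U(-5*(-6) - 7, 200) + 392187)/(-59094 + 373557) = ((5 - 1*200 - 7/(8*(-5*(-6) - 7))) + 392187)/(-59094 + 373557) = ((5 - 200 - 7/(8*(30 - 7))) + 392187)/314463 = ((5 - 200 - 7/8/23) + 392187)*(1/314463) = ((5 - 200 - 7/8*1/23) + 392187)*(1/314463) = ((5 - 200 - 7/184) + 392187)*(1/314463) = (-35887/184 + 392187)*(1/314463) = (72126521/184)*(1/314463) = 72126521/57861192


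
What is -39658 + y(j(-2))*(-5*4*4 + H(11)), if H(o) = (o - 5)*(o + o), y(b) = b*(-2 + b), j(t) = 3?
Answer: -39502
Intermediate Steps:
H(o) = 2*o*(-5 + o) (H(o) = (-5 + o)*(2*o) = 2*o*(-5 + o))
-39658 + y(j(-2))*(-5*4*4 + H(11)) = -39658 + (3*(-2 + 3))*(-5*4*4 + 2*11*(-5 + 11)) = -39658 + (3*1)*(-20*4 + 2*11*6) = -39658 + 3*(-80 + 132) = -39658 + 3*52 = -39658 + 156 = -39502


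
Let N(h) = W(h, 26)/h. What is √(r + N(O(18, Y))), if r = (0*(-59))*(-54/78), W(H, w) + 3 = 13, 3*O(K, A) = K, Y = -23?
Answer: √15/3 ≈ 1.2910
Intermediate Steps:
O(K, A) = K/3
W(H, w) = 10 (W(H, w) = -3 + 13 = 10)
N(h) = 10/h
r = 0 (r = 0*(-54*1/78) = 0*(-9/13) = 0)
√(r + N(O(18, Y))) = √(0 + 10/(((⅓)*18))) = √(0 + 10/6) = √(0 + 10*(⅙)) = √(0 + 5/3) = √(5/3) = √15/3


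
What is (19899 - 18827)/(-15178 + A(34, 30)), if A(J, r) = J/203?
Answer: -54404/770275 ≈ -0.070629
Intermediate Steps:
A(J, r) = J/203 (A(J, r) = J*(1/203) = J/203)
(19899 - 18827)/(-15178 + A(34, 30)) = (19899 - 18827)/(-15178 + (1/203)*34) = 1072/(-15178 + 34/203) = 1072/(-3081100/203) = 1072*(-203/3081100) = -54404/770275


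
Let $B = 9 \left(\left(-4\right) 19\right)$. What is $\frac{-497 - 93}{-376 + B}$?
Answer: $\frac{59}{106} \approx 0.5566$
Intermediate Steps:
$B = -684$ ($B = 9 \left(-76\right) = -684$)
$\frac{-497 - 93}{-376 + B} = \frac{-497 - 93}{-376 - 684} = - \frac{590}{-1060} = \left(-590\right) \left(- \frac{1}{1060}\right) = \frac{59}{106}$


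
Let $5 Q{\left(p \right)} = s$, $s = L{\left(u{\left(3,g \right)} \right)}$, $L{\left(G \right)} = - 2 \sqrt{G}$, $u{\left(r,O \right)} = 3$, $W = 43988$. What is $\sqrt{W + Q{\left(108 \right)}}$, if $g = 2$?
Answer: $\frac{\sqrt{1099700 - 10 \sqrt{3}}}{5} \approx 209.73$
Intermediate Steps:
$s = - 2 \sqrt{3} \approx -3.4641$
$Q{\left(p \right)} = - \frac{2 \sqrt{3}}{5}$ ($Q{\left(p \right)} = \frac{\left(-2\right) \sqrt{3}}{5} = - \frac{2 \sqrt{3}}{5}$)
$\sqrt{W + Q{\left(108 \right)}} = \sqrt{43988 - \frac{2 \sqrt{3}}{5}}$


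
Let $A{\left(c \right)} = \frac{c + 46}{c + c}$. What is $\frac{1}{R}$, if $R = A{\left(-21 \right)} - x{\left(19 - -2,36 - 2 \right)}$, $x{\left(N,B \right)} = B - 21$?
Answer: $- \frac{42}{571} \approx -0.073555$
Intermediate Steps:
$A{\left(c \right)} = \frac{46 + c}{2 c}$
$x{\left(N,B \right)} = -21 + B$
$R = - \frac{571}{42}$ ($R = \frac{46 - 21}{2 \left(-21\right)} - \left(-21 + \left(36 - 2\right)\right) = \frac{1}{2} \left(- \frac{1}{21}\right) 25 - \left(-21 + \left(36 - 2\right)\right) = - \frac{25}{42} - \left(-21 + 34\right) = - \frac{25}{42} - 13 = - \frac{571}{42} \approx -13.595$)
$\frac{1}{R} = \frac{1}{- \frac{571}{42}} = - \frac{42}{571}$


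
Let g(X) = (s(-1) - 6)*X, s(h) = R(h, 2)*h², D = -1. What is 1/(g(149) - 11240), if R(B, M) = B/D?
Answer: -1/11985 ≈ -8.3438e-5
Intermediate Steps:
R(B, M) = -B (R(B, M) = B/(-1) = B*(-1) = -B)
s(h) = -h³ (s(h) = (-h)*h² = -h³)
g(X) = -5*X (g(X) = (-1*(-1)³ - 6)*X = (-1*(-1) - 6)*X = (1 - 6)*X = -5*X)
1/(g(149) - 11240) = 1/(-5*149 - 11240) = 1/(-745 - 11240) = 1/(-11985) = -1/11985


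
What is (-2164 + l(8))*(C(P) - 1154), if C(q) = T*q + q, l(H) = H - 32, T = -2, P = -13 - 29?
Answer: 2433056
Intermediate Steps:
P = -42
l(H) = -32 + H
C(q) = -q (C(q) = -2*q + q = -q)
(-2164 + l(8))*(C(P) - 1154) = (-2164 + (-32 + 8))*(-1*(-42) - 1154) = (-2164 - 24)*(42 - 1154) = -2188*(-1112) = 2433056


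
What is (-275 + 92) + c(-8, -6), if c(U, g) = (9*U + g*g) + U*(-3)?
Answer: -195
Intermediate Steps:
c(U, g) = g² + 6*U (c(U, g) = (9*U + g²) - 3*U = (g² + 9*U) - 3*U = g² + 6*U)
(-275 + 92) + c(-8, -6) = (-275 + 92) + ((-6)² + 6*(-8)) = -183 + (36 - 48) = -183 - 12 = -195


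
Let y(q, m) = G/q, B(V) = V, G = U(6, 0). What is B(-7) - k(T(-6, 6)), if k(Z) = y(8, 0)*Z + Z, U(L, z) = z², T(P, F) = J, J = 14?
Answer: -21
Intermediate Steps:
T(P, F) = 14
G = 0 (G = 0² = 0)
y(q, m) = 0 (y(q, m) = 0/q = 0)
k(Z) = Z (k(Z) = 0*Z + Z = 0 + Z = Z)
B(-7) - k(T(-6, 6)) = -7 - 1*14 = -7 - 14 = -21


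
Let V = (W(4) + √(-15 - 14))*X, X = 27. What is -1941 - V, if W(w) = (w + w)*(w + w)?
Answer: -3669 - 27*I*√29 ≈ -3669.0 - 145.4*I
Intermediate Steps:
W(w) = 4*w² (W(w) = (2*w)*(2*w) = 4*w²)
V = 1728 + 27*I*√29 (V = (4*4² + √(-15 - 14))*27 = (4*16 + √(-29))*27 = (64 + I*√29)*27 = 1728 + 27*I*√29 ≈ 1728.0 + 145.4*I)
-1941 - V = -1941 - (1728 + 27*I*√29) = -1941 + (-1728 - 27*I*√29) = -3669 - 27*I*√29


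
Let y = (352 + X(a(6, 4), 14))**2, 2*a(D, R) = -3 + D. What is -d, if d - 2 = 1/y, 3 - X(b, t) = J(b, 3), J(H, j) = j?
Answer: -247809/123904 ≈ -2.0000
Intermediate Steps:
a(D, R) = -3/2 + D/2 (a(D, R) = (-3 + D)/2 = -3/2 + D/2)
X(b, t) = 0 (X(b, t) = 3 - 1*3 = 3 - 3 = 0)
y = 123904 (y = (352 + 0)**2 = 352**2 = 123904)
d = 247809/123904 (d = 2 + 1/123904 = 247809/123904 ≈ 2.0000)
-d = -1*247809/123904 = -247809/123904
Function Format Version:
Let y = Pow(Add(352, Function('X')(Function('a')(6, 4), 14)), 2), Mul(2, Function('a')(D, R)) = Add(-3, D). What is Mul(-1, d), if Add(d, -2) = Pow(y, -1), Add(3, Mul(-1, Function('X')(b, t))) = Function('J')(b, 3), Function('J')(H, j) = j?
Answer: Rational(-247809, 123904) ≈ -2.0000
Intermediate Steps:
Function('a')(D, R) = Add(Rational(-3, 2), Mul(Rational(1, 2), D)) (Function('a')(D, R) = Mul(Rational(1, 2), Add(-3, D)) = Add(Rational(-3, 2), Mul(Rational(1, 2), D)))
Function('X')(b, t) = 0 (Function('X')(b, t) = Add(3, Mul(-1, 3)) = Add(3, -3) = 0)
y = 123904 (y = Pow(Add(352, 0), 2) = Pow(352, 2) = 123904)
d = Rational(247809, 123904) (d = Add(2, Pow(123904, -1)) = Add(2, Rational(1, 123904)) = Rational(247809, 123904) ≈ 2.0000)
Mul(-1, d) = Mul(-1, Rational(247809, 123904)) = Rational(-247809, 123904)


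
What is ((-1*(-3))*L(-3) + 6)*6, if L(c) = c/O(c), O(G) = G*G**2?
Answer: 38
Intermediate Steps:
O(G) = G**3
L(c) = c**(-2) (L(c) = c/(c**3) = c/c**3 = c**(-2))
((-1*(-3))*L(-3) + 6)*6 = (-1*(-3)/(-3)**2 + 6)*6 = (3*(1/9) + 6)*6 = (1/3 + 6)*6 = (19/3)*6 = 38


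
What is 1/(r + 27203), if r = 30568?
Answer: 1/57771 ≈ 1.7310e-5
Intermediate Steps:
1/(r + 27203) = 1/(30568 + 27203) = 1/57771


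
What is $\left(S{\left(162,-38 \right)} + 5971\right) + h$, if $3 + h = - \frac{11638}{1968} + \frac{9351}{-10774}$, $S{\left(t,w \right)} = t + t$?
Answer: $\frac{33316736291}{5300808} \approx 6285.2$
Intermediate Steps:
$S{\left(t,w \right)} = 2 t$
$h = - \frac{51850069}{5300808}$ ($h = -3 + \left(- \frac{11638}{1968} + \frac{9351}{-10774}\right) = -3 + \left(\left(-11638\right) \frac{1}{1968} + 9351 \left(- \frac{1}{10774}\right)\right) = -3 - \frac{35947645}{5300808} = - \frac{51850069}{5300808} \approx -9.7815$)
$\left(S{\left(162,-38 \right)} + 5971\right) + h = \left(2 \cdot 162 + 5971\right) - \frac{51850069}{5300808} = \left(324 + 5971\right) - \frac{51850069}{5300808} = 6295 - \frac{51850069}{5300808} = \frac{33316736291}{5300808}$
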